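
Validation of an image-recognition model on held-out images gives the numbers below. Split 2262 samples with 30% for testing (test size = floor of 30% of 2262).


Test = ⌊2262·30/100⌋ = 678
Train = 2262 - 678 = 1584

Train: 1584, Test: 678


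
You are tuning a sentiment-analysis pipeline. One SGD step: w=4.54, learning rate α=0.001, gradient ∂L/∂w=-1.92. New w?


w_new = w - α·∇
= 4.54 - 0.001·-1.92
= 4.54 + 0.00192
= 4.54192

4.54192


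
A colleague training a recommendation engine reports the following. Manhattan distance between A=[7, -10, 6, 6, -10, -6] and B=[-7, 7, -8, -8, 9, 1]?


d = |7+ 7| + |-10-7| + |6+ 8| + |6+ 8| + |-10-9| + |-6-1|
  = 14 + 17 + 14 + 14 + 19 + 7
  = 85

85


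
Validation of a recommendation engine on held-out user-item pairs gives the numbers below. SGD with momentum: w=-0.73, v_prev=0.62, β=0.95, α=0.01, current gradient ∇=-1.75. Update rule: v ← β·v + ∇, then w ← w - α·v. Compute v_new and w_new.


v_new = 0.95·0.62 - 1.75 = 0.589 - 1.75 = -1.161
w_new = -0.73 - 0.01·-1.161 = -0.73 + 0.01161 = -0.71839

v_new=-1.161, w_new=-0.71839


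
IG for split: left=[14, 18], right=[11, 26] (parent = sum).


Parent = [25, 44], H_parent = 0.9446
H_left = 0.9887 (n=32), H_right = 0.878 (n=37)
H_children = (32/69)·0.9887 + (37/69)·0.878 = 0.9293
IG = 0.9446 - 0.9293 = 0.0153

0.0153


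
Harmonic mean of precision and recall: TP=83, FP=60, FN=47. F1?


Precision = 83/143 = 0.5804
Recall = 83/130 = 0.6385
F1 = 2·P·R/(P+R) = 2·TP/(2·TP+FP+FN) = 166/(166+60+47) = 166/273 = 0.6081

0.6081


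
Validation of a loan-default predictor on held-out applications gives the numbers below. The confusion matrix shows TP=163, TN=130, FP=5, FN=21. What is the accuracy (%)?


Accuracy = (TP+TN)/(TP+TN+FP+FN)
= (163+130)/(319)
= 293/319 = 91.85%

91.85%


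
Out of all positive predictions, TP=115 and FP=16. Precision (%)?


Precision = TP/(TP+FP)
= 115/(115+16)
= 115/131 = 87.79%

87.79%


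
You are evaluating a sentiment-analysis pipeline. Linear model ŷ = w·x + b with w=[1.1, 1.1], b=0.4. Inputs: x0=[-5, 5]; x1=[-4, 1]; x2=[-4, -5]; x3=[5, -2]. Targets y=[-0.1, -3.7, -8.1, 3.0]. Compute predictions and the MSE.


ŷ0 = (1.1)·(-5) + (1.1)·(5) + 0.4 = 0.4
ŷ1 = (1.1)·(-4) + (1.1)·(1) + 0.4 = -2.9
ŷ2 = (1.1)·(-4) + (1.1)·(-5) + 0.4 = -9.5
ŷ3 = (1.1)·(5) + (1.1)·(-2) + 0.4 = 3.7
errors² = [0.25, 0.64, 1.96, 0.49]
MSE = 3.3400/4 = 0.835

0.835


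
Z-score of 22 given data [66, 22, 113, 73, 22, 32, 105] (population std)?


μ = 61.8571, σ = 35.2275
z = (22 - 61.8571)/35.2275 = -1.1314

-1.1314


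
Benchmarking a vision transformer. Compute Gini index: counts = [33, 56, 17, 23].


Probabilities: [33/129, 56/129, 17/129, 23/129] ≈ [0.2558, 0.4341, 0.1318, 0.1783]
Σpᵢ² = (1089 + 3136 + 289 + 529)/129² = 5043/16641
Gini = 1 - Σpᵢ² = 1 - 5043/16641 = 0.697

0.697


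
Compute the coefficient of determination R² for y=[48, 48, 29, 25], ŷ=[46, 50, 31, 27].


ȳ = 37.5
SS_res = Σ(y-ŷ)² = 16
SS_tot = Σ(y-ȳ)² = 449
R² = 1 - SS_res/SS_tot = 1 - 0.0356 = 0.9644

0.9644


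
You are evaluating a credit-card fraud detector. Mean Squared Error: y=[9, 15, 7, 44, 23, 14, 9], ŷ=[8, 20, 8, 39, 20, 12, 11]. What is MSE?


Squared errors: (9-8)²=1, (15-20)²=25, (7-8)²=1, (44-39)²=25, (23-20)²=9, (14-12)²=4, (9-11)²=4
Sum = 69
MSE = 69/7 = 69/7

69/7


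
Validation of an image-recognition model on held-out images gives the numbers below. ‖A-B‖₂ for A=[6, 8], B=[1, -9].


d = √((6-1)² + (8+ 9)²)
  = √(25 + 289)
  = √314 = 17.72

17.72


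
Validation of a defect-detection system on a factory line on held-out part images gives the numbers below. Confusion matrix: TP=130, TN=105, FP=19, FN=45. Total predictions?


Total = TP + TN + FP + FN
= 130 + 105 + 19 + 45
= 299
(Predicted positive: 149, predicted negative: 150)

299


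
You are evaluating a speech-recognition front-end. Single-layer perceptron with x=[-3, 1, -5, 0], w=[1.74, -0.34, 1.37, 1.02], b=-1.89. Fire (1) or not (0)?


z = (-3)·(1.74) + (1)·(-0.34) + (-5)·(1.37) + (0)·(1.02) - 1.89
  = -14.3
step(z) = 0 (z<0)

0


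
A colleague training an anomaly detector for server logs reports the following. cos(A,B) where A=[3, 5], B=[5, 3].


A·B = 3·5 + 5·3 = 30
‖A‖ = √34 = 5.831, ‖B‖ = √34 = 5.831
cos = 30/(√34·√34) = 30/√1156 = 0.8824

0.8824


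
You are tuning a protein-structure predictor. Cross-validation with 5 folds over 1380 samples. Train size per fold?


Fold size = 1380/5 = 276
Training per fold = 1380 - 276 = 1104

1104


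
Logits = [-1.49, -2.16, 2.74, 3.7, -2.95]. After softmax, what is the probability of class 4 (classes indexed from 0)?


Exponentials: e^-1.49=0.2254, e^-2.16=0.1153, e^2.74=15.487, e^3.7=40.4473, e^-2.95=0.0523
Sum = 56.3273
Softmax = [0.004, 0.002, 0.2749, 0.7181, 0.0009]
p[4] = 0.0523/56.3273 = 0.0009

0.0009


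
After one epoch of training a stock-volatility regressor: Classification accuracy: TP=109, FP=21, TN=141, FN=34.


Accuracy = (TP+TN)/(TP+TN+FP+FN)
= (109+141)/(305)
= 250/305 = 81.97%

81.97%


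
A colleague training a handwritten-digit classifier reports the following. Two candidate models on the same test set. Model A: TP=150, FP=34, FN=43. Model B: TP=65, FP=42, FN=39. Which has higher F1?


Model A: P=150/184=0.8152, R=150/193=0.7772, F1=2PR/(P+R)=2TP/(2TP+FP+FN)=300/377=0.7958
Model B: P=65/107=0.6075, R=65/104=0.625, F1=2PR/(P+R)=2TP/(2TP+FP+FN)=130/211=0.6161
0.7958 > 0.6161 → Model A

Model A


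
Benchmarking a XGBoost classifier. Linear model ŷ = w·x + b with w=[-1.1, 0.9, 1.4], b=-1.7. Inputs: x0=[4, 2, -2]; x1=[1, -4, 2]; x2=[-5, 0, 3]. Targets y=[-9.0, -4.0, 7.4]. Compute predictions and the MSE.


ŷ0 = (-1.1)·(4) + (0.9)·(2) + (1.4)·(-2) - 1.7 = -7.1
ŷ1 = (-1.1)·(1) + (0.9)·(-4) + (1.4)·(2) - 1.7 = -3.6
ŷ2 = (-1.1)·(-5) + (0.9)·(0) + (1.4)·(3) - 1.7 = 8.0
errors² = [3.61, 0.16, 0.36]
MSE = 4.1300/3 = 1.3767

1.3767


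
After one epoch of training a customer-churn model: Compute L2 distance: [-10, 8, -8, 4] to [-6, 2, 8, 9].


d = √((-10+ 6)² + (8-2)² + (-8-8)² + (4-9)²)
  = √(16 + 36 + 256 + 25)
  = √333 = 18.2483

18.2483


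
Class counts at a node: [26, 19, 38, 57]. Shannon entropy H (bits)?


Probabilities: [26/140, 19/140, 38/140, 57/140] ≈ [0.1857, 0.1357, 0.2714, 0.4071]
H = -((26/140)·log₂(26/140) + (19/140)·log₂(19/140) + (38/140)·log₂(38/140) + (57/140)·log₂(57/140))
  = 1.8806 bits

1.8806 bits


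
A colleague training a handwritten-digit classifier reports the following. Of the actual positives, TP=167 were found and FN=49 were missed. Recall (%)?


Recall = TP/(TP+FN)
= 167/(167+49)
= 167/216 = 77.31%

77.31%


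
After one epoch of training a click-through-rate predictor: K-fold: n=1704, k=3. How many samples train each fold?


Fold size = 1704/3 = 568
Training per fold = 1704 - 568 = 1136

1136


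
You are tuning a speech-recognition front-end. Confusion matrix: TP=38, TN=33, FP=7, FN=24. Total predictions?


Total = TP + TN + FP + FN
= 38 + 33 + 7 + 24
= 102
(Predicted positive: 45, predicted negative: 57)

102


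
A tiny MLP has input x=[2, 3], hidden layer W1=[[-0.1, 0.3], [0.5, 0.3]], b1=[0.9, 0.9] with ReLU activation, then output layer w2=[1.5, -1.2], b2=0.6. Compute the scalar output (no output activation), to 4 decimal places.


z1[0] = (-0.1)·(2) + (0.3)·(3) + 0.9 = 1.6
z1[1] = (0.5)·(2) + (0.3)·(3) + 0.9 = 2.8
h = ReLU(z1) = [1.6, 2.8]
output = (1.5)·(1.6) + (-1.2)·(2.8) + 0.6 = -0.36

-0.36


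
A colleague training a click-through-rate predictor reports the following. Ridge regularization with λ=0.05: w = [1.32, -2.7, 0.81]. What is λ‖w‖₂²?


‖w‖₂² = (1.32)² + (-2.7)² + (0.81)²
     = 1.7424 + 7.29 + 0.6561
     = 9.6885
λ·‖w‖₂² = 0.05·9.6885 = 0.484425

0.484425


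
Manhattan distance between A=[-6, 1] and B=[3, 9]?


d = |-6-3| + |1-9|
  = 9 + 8
  = 17

17


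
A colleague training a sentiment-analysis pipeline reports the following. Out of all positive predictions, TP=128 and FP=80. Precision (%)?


Precision = TP/(TP+FP)
= 128/(128+80)
= 128/208 = 61.54%

61.54%


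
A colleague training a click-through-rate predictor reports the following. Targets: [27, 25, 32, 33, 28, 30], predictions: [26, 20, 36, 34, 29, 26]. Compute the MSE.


Squared errors: (27-26)²=1, (25-20)²=25, (32-36)²=16, (33-34)²=1, (28-29)²=1, (30-26)²=16
Sum = 60
MSE = 60/6 = 10

10


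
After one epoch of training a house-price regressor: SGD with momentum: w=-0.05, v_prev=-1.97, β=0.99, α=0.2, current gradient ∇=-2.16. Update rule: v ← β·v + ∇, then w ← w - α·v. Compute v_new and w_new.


v_new = 0.99·-1.97 - 2.16 = -1.9503 - 2.16 = -4.1103
w_new = -0.05 - 0.2·-4.1103 = -0.05 + 0.82206 = 0.77206

v_new=-4.1103, w_new=0.77206


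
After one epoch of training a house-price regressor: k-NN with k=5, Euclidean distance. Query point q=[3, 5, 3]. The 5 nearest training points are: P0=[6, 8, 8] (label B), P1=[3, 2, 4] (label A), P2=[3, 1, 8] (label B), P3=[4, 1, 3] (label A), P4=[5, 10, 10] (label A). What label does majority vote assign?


d(q,P0) = 6.5574  (label B)
d(q,P1) = 3.1623  (label A)
d(q,P2) = 6.4031  (label B)
d(q,P3) = 4.1231  (label A)
d(q,P4) = 8.8318  (label A)
Votes: A=3, B=2
Majority → A

A


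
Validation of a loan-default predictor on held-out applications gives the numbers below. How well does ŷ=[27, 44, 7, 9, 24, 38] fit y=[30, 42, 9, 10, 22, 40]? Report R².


ȳ = 25.5
SS_res = Σ(y-ŷ)² = 26
SS_tot = Σ(y-ȳ)² = 1027.5
R² = 1 - SS_res/SS_tot = 1 - 0.0253 = 0.9747

0.9747


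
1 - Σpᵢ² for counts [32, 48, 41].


Probabilities: [32/121, 48/121, 41/121] ≈ [0.2645, 0.3967, 0.3388]
Σpᵢ² = (1024 + 2304 + 1681)/121² = 5009/14641
Gini = 1 - Σpᵢ² = 1 - 5009/14641 = 0.6579

0.6579


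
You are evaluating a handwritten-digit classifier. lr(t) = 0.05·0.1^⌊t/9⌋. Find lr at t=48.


n_drops = ⌊48/9⌋ = 5
lr = 0.05·0.1^5 = 0.05·0.00001 = 0.0000005

0.0000005


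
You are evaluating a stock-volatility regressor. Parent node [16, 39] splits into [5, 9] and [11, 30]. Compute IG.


Parent = [16, 39], H_parent = 0.8699
H_left = 0.9403 (n=14), H_right = 0.839 (n=41)
H_children = (14/55)·0.9403 + (41/55)·0.839 = 0.8648
IG = 0.8699 - 0.8648 = 0.0051

0.0051


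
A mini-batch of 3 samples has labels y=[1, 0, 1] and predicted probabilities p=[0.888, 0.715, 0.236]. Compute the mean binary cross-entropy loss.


L[0] = -ln(0.888) = 0.1188
L[1] = -ln(1-0.715) = -ln(0.285) = 1.2553
L[2] = -ln(0.236) = 1.4439
mean = (0.1188 + 1.2553 + 1.4439)/3 = 0.9393

0.9393


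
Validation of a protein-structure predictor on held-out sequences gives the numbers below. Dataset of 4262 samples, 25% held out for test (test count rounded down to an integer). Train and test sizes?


Test = ⌊4262·25/100⌋ = 1065
Train = 4262 - 1065 = 3197

Train: 3197, Test: 1065


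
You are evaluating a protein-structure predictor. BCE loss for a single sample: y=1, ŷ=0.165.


BCE = -[y·ln(p) + (1-y)·ln(1-p)]
= -1·ln(0.165) - 0
= -ln(0.165) = 1.8018

1.8018


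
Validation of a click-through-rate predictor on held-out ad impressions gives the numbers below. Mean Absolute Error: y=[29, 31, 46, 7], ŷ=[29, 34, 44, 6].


Absolute errors: |29-29|=0, |31-34|=3, |46-44|=2, |7-6|=1
Sum = 6
MAE = 6/4 = 3/2

3/2


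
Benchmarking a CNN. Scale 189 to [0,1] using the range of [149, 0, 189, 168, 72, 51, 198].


min=0, max=198
(189-0)/(198-0) = 189/198 = 0.9545

0.9545


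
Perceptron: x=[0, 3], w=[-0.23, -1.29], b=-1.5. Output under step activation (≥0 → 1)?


z = (0)·(-0.23) + (3)·(-1.29) - 1.5
  = -5.37
step(z) = 0 (z<0)

0


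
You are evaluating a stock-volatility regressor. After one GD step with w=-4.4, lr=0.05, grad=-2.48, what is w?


w_new = w - α·∇
= -4.4 - 0.05·-2.48
= -4.4 + 0.124
= -4.276

-4.276


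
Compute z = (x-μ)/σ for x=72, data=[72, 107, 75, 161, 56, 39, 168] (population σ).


μ = 96.8571, σ = 46.8902
z = (72 - 96.8571)/46.8902 = -0.5301

-0.5301


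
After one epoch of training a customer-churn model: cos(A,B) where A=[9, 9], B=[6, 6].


A·B = 9·6 + 9·6 = 108
‖A‖ = √162 = 12.7279, ‖B‖ = √72 = 8.4853
cos = 108/(√162·√72) = 108/√11664 = 1.0

1.0


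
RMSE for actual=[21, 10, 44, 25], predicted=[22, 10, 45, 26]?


MSE = 3/4 = 0.75
RMSE = √(3/4) = 0.866

0.866


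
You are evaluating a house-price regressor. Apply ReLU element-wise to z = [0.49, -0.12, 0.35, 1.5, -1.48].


ReLU(0.49) = max(0, 0.49) = 0.49
ReLU(-0.12) = max(0, -0.12) = 0.0
ReLU(0.35) = max(0, 0.35) = 0.35
ReLU(1.5) = max(0, 1.5) = 1.5
ReLU(-1.48) = max(0, -1.48) = 0.0
result = [0.49, 0.0, 0.35, 1.5, 0.0]

[0.49, 0.0, 0.35, 1.5, 0.0]


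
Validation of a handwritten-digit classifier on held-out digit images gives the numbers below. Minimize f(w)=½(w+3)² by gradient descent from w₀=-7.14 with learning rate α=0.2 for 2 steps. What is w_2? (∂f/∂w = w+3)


step 1: grad = -7.14+3 = -4.14; w = -7.14 - 0.2·(-4.14) = -6.312
step 2: grad = -6.312+3 = -3.312; w = -6.312 - 0.2·(-3.312) = -5.6496

-5.6496


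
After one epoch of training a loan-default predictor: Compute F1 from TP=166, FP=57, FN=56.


Precision = 166/223 = 0.7444
Recall = 166/222 = 0.7477
F1 = 2·P·R/(P+R) = 2·TP/(2·TP+FP+FN) = 332/(332+57+56) = 332/445 = 0.7461

0.7461


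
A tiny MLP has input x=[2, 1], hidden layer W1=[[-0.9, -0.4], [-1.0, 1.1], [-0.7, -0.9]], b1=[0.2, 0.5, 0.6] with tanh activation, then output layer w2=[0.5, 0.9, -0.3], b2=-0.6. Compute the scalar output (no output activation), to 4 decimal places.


z1[0] = (-0.9)·(2) + (-0.4)·(1) + 0.2 = -2.0
z1[1] = (-1.0)·(2) + (1.1)·(1) + 0.5 = -0.4
z1[2] = (-0.7)·(2) + (-0.9)·(1) + 0.6 = -1.7
h = tanh(z1) = [-0.964, -0.3799, -0.9354]
output = (0.5)·(-0.964) + (0.9)·(-0.3799) + (-0.3)·(-0.9354) - 0.6 = -1.1433

-1.1433


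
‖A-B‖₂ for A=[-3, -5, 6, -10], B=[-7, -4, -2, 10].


d = √((-3+ 7)² + (-5+ 4)² + (6+ 2)² + (-10-10)²)
  = √(16 + 1 + 64 + 400)
  = √481 = 21.9317

21.9317


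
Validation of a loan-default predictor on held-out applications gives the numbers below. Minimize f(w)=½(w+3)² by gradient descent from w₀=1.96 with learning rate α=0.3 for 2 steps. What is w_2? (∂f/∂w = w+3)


step 1: grad = 1.96+3 = 4.96; w = 1.96 - 0.3·(4.96) = 0.472
step 2: grad = 0.472+3 = 3.472; w = 0.472 - 0.3·(3.472) = -0.5696

-0.5696


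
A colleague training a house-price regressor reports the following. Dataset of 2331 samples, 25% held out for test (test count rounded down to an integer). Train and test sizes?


Test = ⌊2331·25/100⌋ = 582
Train = 2331 - 582 = 1749

Train: 1749, Test: 582


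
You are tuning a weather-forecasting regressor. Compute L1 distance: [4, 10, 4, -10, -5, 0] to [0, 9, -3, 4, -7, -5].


d = |4-0| + |10-9| + |4+ 3| + |-10-4| + |-5+ 7| + |0+ 5|
  = 4 + 1 + 7 + 14 + 2 + 5
  = 33

33


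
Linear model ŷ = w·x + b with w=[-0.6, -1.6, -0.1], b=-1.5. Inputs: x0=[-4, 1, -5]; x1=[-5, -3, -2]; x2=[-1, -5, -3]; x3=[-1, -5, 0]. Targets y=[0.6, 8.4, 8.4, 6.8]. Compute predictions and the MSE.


ŷ0 = (-0.6)·(-4) + (-1.6)·(1) + (-0.1)·(-5) - 1.5 = -0.2
ŷ1 = (-0.6)·(-5) + (-1.6)·(-3) + (-0.1)·(-2) - 1.5 = 6.5
ŷ2 = (-0.6)·(-1) + (-1.6)·(-5) + (-0.1)·(-3) - 1.5 = 7.4
ŷ3 = (-0.6)·(-1) + (-1.6)·(-5) + (-0.1)·(0) - 1.5 = 7.1
errors² = [0.64, 3.61, 1.0, 0.09]
MSE = 5.3400/4 = 1.335

1.335


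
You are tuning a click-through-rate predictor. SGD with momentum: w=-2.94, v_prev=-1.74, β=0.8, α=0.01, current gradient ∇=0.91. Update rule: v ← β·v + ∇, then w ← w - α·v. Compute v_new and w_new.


v_new = 0.8·-1.74 + 0.91 = -1.392 + 0.91 = -0.482
w_new = -2.94 - 0.01·-0.482 = -2.94 + 0.00482 = -2.93518

v_new=-0.482, w_new=-2.93518


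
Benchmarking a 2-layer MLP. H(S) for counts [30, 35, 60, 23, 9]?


Probabilities: [30/157, 35/157, 60/157, 23/157, 9/157] ≈ [0.1911, 0.2229, 0.3822, 0.1465, 0.0573]
H = -((30/157)·log₂(30/157) + (35/157)·log₂(35/157) + (60/157)·log₂(60/157) + (23/157)·log₂(23/157) + (9/157)·log₂(9/157))
  = 2.1117 bits

2.1117 bits


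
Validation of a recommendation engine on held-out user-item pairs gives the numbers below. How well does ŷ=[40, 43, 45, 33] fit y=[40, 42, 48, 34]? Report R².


ȳ = 41
SS_res = Σ(y-ŷ)² = 11
SS_tot = Σ(y-ȳ)² = 100
R² = 1 - SS_res/SS_tot = 1 - 0.11 = 0.89

0.89


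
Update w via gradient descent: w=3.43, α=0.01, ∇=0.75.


w_new = w - α·∇
= 3.43 - 0.01·0.75
= 3.43 - 0.0075
= 3.4225

3.4225


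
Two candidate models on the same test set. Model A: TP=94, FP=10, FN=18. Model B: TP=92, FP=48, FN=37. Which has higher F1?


Model A: P=94/104=0.9038, R=94/112=0.8393, F1=2PR/(P+R)=2TP/(2TP+FP+FN)=188/216=0.8704
Model B: P=92/140=0.6571, R=92/129=0.7132, F1=2PR/(P+R)=2TP/(2TP+FP+FN)=184/269=0.684
0.8704 > 0.684 → Model A

Model A


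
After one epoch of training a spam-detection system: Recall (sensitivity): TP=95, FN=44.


Recall = TP/(TP+FN)
= 95/(95+44)
= 95/139 = 68.35%

68.35%


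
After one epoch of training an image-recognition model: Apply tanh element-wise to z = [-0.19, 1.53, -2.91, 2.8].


tanh(-0.19) = -0.1877
tanh(1.53) = 0.9104
tanh(-2.91) = -0.9941
tanh(2.8) = 0.9926
result = [-0.1877, 0.9104, -0.9941, 0.9926]

[-0.1877, 0.9104, -0.9941, 0.9926]


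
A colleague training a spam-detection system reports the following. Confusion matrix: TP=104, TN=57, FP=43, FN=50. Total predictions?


Total = TP + TN + FP + FN
= 104 + 57 + 43 + 50
= 254
(Predicted positive: 147, predicted negative: 107)

254


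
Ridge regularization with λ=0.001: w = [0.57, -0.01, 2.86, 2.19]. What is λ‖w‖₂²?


‖w‖₂² = (0.57)² + (-0.01)² + (2.86)² + (2.19)²
     = 0.3249 + 0.0001 + 8.1796 + 4.7961
     = 13.3007
λ·‖w‖₂² = 0.001·13.3007 = 0.013301

0.013301


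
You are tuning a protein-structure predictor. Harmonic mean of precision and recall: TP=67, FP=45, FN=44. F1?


Precision = 67/112 = 0.5982
Recall = 67/111 = 0.6036
F1 = 2·P·R/(P+R) = 2·TP/(2·TP+FP+FN) = 134/(134+45+44) = 134/223 = 0.6009

0.6009


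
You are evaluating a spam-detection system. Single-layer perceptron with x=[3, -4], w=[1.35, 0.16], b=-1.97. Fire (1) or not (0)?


z = (3)·(1.35) + (-4)·(0.16) - 1.97
  = 1.44
step(z) = 1 (z≥0)

1


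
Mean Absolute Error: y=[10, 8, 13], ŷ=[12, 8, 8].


Absolute errors: |10-12|=2, |8-8|=0, |13-8|=5
Sum = 7
MAE = 7/3 = 7/3

7/3


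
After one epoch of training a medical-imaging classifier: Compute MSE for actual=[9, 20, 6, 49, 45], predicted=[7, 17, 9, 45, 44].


Squared errors: (9-7)²=4, (20-17)²=9, (6-9)²=9, (49-45)²=16, (45-44)²=1
Sum = 39
MSE = 39/5 = 39/5

39/5


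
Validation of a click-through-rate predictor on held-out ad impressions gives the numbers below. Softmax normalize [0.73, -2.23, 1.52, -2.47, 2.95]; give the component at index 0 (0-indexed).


Exponentials: e^0.73=2.0751, e^-2.23=0.1075, e^1.52=4.5722, e^-2.47=0.0846, e^2.95=19.106
Sum = 25.9454
Softmax = [0.08, 0.0041, 0.1762, 0.0033, 0.7364]
p[0] = 2.0751/25.9454 = 0.08

0.08


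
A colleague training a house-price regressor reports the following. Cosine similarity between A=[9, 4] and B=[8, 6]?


A·B = 9·8 + 4·6 = 96
‖A‖ = √97 = 9.8489, ‖B‖ = √100 = 10
cos = 96/(√97·√100) = 96/√9700 = 0.9747

0.9747


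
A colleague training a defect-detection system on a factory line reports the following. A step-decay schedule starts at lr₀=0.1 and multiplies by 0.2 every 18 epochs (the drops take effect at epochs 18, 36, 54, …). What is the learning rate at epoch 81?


n_drops = ⌊81/18⌋ = 4
lr = 0.1·0.2^4 = 0.1·0.0016 = 0.00016

0.00016


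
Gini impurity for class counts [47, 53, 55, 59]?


Probabilities: [47/214, 53/214, 55/214, 59/214] ≈ [0.2196, 0.2477, 0.257, 0.2757]
Σpᵢ² = (2209 + 2809 + 3025 + 3481)/214² = 11524/45796
Gini = 1 - Σpᵢ² = 1 - 11524/45796 = 0.7484

0.7484


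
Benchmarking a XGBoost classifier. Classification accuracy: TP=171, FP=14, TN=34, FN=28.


Accuracy = (TP+TN)/(TP+TN+FP+FN)
= (171+34)/(247)
= 205/247 = 83.0%

83.0%


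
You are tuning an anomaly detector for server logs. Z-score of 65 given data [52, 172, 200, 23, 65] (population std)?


μ = 102.4, σ = 70.1615
z = (65 - 102.4)/70.1615 = -0.5331

-0.5331


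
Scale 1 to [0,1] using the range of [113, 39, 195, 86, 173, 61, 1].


min=1, max=195
(1-1)/(195-1) = 0/194 = 0.0

0.0


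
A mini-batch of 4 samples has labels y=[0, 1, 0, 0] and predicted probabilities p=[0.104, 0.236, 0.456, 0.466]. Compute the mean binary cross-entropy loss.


L[0] = -ln(1-0.104) = -ln(0.896) = 0.1098
L[1] = -ln(0.236) = 1.4439
L[2] = -ln(1-0.456) = -ln(0.544) = 0.6088
L[3] = -ln(1-0.466) = -ln(0.534) = 0.6274
mean = (0.1098 + 1.4439 + 0.6088 + 0.6274)/4 = 0.6975

0.6975


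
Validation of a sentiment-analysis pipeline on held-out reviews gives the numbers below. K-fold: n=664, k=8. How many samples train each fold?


Fold size = 664/8 = 83
Training per fold = 664 - 83 = 581

581


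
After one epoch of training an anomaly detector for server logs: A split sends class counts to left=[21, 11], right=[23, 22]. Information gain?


Parent = [44, 33], H_parent = 0.9852
H_left = 0.9284 (n=32), H_right = 0.9996 (n=45)
H_children = (32/77)·0.9284 + (45/77)·0.9996 = 0.97
IG = 0.9852 - 0.97 = 0.0152

0.0152


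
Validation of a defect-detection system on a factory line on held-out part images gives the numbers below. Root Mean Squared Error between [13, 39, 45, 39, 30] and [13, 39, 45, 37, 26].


MSE = 20/5 = 4
RMSE = √(20/5) = 2.0

2.0


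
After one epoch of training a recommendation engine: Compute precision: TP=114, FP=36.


Precision = TP/(TP+FP)
= 114/(114+36)
= 114/150 = 76.0%

76.0%


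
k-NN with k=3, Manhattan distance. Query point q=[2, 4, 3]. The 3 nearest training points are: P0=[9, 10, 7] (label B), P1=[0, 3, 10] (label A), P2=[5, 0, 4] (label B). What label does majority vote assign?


d(q,P0) = 17  (label B)
d(q,P1) = 10  (label A)
d(q,P2) = 8  (label B)
Votes: A=1, B=2
Majority → B

B


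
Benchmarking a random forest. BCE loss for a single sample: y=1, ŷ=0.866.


BCE = -[y·ln(p) + (1-y)·ln(1-p)]
= -1·ln(0.866) - 0
= -ln(0.866) = 0.1439

0.1439


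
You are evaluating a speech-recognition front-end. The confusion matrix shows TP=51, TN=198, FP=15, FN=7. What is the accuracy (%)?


Accuracy = (TP+TN)/(TP+TN+FP+FN)
= (51+198)/(271)
= 249/271 = 91.88%

91.88%


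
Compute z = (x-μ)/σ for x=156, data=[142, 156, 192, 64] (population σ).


μ = 138.5, σ = 46.7199
z = (156 - 138.5)/46.7199 = 0.3746

0.3746


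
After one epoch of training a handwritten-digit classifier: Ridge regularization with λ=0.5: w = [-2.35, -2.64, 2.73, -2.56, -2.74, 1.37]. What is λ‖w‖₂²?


‖w‖₂² = (-2.35)² + (-2.64)² + (2.73)² + (-2.56)² + (-2.74)² + (1.37)²
     = 5.5225 + 6.9696 + 7.4529 + 6.5536 + 7.5076 + 1.8769
     = 35.8831
λ·‖w‖₂² = 0.5·35.8831 = 17.94155

17.94155


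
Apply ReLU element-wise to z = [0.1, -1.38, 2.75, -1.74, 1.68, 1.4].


ReLU(0.1) = max(0, 0.1) = 0.1
ReLU(-1.38) = max(0, -1.38) = 0.0
ReLU(2.75) = max(0, 2.75) = 2.75
ReLU(-1.74) = max(0, -1.74) = 0.0
ReLU(1.68) = max(0, 1.68) = 1.68
ReLU(1.4) = max(0, 1.4) = 1.4
result = [0.1, 0.0, 2.75, 0.0, 1.68, 1.4]

[0.1, 0.0, 2.75, 0.0, 1.68, 1.4]


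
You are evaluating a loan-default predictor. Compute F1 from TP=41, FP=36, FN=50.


Precision = 41/77 = 0.5325
Recall = 41/91 = 0.4505
F1 = 2·P·R/(P+R) = 2·TP/(2·TP+FP+FN) = 82/(82+36+50) = 82/168 = 0.4881

0.4881


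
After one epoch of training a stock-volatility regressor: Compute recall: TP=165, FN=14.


Recall = TP/(TP+FN)
= 165/(165+14)
= 165/179 = 92.18%

92.18%


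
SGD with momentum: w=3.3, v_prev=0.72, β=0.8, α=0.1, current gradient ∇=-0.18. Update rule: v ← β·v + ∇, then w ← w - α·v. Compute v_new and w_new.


v_new = 0.8·0.72 - 0.18 = 0.576 - 0.18 = 0.396
w_new = 3.3 - 0.1·0.396 = 3.3 - 0.0396 = 3.2604

v_new=0.396, w_new=3.2604


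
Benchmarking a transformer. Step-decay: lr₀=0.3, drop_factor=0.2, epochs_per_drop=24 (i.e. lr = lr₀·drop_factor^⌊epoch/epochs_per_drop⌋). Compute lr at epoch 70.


n_drops = ⌊70/24⌋ = 2
lr = 0.3·0.2^2 = 0.3·0.04 = 0.012

0.012


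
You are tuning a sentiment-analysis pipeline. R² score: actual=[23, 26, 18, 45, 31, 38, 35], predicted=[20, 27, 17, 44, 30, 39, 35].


ȳ = 30.8571
SS_res = Σ(y-ŷ)² = 14
SS_tot = Σ(y-ȳ)² = 518.86
R² = 1 - SS_res/SS_tot = 1 - 0.027 = 0.973

0.973


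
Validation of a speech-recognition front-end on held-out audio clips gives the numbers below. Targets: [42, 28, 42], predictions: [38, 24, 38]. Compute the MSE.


Squared errors: (42-38)²=16, (28-24)²=16, (42-38)²=16
Sum = 48
MSE = 48/3 = 16

16


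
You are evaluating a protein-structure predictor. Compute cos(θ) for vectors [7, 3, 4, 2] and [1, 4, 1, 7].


A·B = 7·1 + 3·4 + 4·1 + 2·7 = 37
‖A‖ = √78 = 8.8318, ‖B‖ = √67 = 8.1854
cos = 37/(√78·√67) = 37/√5226 = 0.5118

0.5118


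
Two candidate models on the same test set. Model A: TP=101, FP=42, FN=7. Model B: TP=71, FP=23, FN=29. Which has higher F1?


Model A: P=101/143=0.7063, R=101/108=0.9352, F1=2PR/(P+R)=2TP/(2TP+FP+FN)=202/251=0.8048
Model B: P=71/94=0.7553, R=71/100=0.71, F1=2PR/(P+R)=2TP/(2TP+FP+FN)=142/194=0.732
0.8048 > 0.732 → Model A

Model A


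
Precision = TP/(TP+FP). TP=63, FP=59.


Precision = TP/(TP+FP)
= 63/(63+59)
= 63/122 = 51.64%

51.64%


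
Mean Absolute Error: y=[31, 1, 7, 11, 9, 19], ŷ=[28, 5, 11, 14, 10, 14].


Absolute errors: |31-28|=3, |1-5|=4, |7-11|=4, |11-14|=3, |9-10|=1, |19-14|=5
Sum = 20
MAE = 20/6 = 10/3

10/3


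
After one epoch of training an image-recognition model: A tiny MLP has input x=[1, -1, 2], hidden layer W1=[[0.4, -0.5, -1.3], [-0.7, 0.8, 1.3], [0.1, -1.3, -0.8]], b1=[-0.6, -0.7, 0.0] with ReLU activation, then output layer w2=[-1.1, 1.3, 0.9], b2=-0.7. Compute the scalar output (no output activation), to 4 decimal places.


z1[0] = (0.4)·(1) + (-0.5)·(-1) + (-1.3)·(2) - 0.6 = -2.3
z1[1] = (-0.7)·(1) + (0.8)·(-1) + (1.3)·(2) - 0.7 = 0.4
z1[2] = (0.1)·(1) + (-1.3)·(-1) + (-0.8)·(2) + 0.0 = -0.2
h = ReLU(z1) = [0.0, 0.4, 0.0]
output = (-1.1)·(0.0) + (1.3)·(0.4) + (0.9)·(0.0) - 0.7 = -0.18

-0.18


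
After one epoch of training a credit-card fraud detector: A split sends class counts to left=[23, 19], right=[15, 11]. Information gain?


Parent = [38, 30], H_parent = 0.99
H_left = 0.9934 (n=42), H_right = 0.9829 (n=26)
H_children = (42/68)·0.9934 + (26/68)·0.9829 = 0.9894
IG = 0.99 - 0.9894 = 0.0006

0.0006


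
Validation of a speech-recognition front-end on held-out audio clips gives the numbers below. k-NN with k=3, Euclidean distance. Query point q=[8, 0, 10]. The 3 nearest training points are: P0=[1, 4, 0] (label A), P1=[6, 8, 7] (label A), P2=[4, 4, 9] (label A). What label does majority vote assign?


d(q,P0) = 12.8452  (label A)
d(q,P1) = 8.775  (label A)
d(q,P2) = 5.7446  (label A)
Votes: A=3, B=0
Majority → A

A


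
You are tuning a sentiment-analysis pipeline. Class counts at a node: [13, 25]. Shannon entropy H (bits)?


Probabilities: [13/38, 25/38] ≈ [0.3421, 0.6579]
H = -((13/38)·log₂(13/38) + (25/38)·log₂(25/38))
  = 0.9268 bits

0.9268 bits


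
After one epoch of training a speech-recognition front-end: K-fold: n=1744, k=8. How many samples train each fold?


Fold size = 1744/8 = 218
Training per fold = 1744 - 218 = 1526

1526


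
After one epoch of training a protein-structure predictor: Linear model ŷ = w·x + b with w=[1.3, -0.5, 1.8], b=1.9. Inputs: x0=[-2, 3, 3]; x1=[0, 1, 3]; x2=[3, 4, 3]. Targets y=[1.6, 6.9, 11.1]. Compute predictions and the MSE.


ŷ0 = (1.3)·(-2) + (-0.5)·(3) + (1.8)·(3) + 1.9 = 3.2
ŷ1 = (1.3)·(0) + (-0.5)·(1) + (1.8)·(3) + 1.9 = 6.8
ŷ2 = (1.3)·(3) + (-0.5)·(4) + (1.8)·(3) + 1.9 = 9.2
errors² = [2.56, 0.01, 3.61]
MSE = 6.1800/3 = 2.06

2.06


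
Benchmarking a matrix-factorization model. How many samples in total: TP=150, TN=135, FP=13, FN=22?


Total = TP + TN + FP + FN
= 150 + 135 + 13 + 22
= 320
(Predicted positive: 163, predicted negative: 157)

320


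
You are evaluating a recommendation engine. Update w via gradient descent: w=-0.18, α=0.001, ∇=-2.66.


w_new = w - α·∇
= -0.18 - 0.001·-2.66
= -0.18 + 0.00266
= -0.17734

-0.17734


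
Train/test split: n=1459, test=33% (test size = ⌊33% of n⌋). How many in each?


Test = ⌊1459·33/100⌋ = 481
Train = 1459 - 481 = 978

Train: 978, Test: 481


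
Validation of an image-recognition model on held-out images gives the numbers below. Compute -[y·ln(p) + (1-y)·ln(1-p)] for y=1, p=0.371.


BCE = -[y·ln(p) + (1-y)·ln(1-p)]
= -1·ln(0.371) - 0
= -ln(0.371) = 0.9916

0.9916


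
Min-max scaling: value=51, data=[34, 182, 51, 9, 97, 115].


min=9, max=182
(51-9)/(182-9) = 42/173 = 0.2428

0.2428


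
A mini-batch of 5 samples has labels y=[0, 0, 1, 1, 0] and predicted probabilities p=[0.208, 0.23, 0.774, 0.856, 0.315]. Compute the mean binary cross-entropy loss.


L[0] = -ln(1-0.208) = -ln(0.792) = 0.2332
L[1] = -ln(1-0.23) = -ln(0.77) = 0.2614
L[2] = -ln(0.774) = 0.2562
L[3] = -ln(0.856) = 0.1555
L[4] = -ln(1-0.315) = -ln(0.685) = 0.3783
mean = (0.2332 + 0.2614 + 0.2562 + 0.1555 + 0.3783)/5 = 0.2569

0.2569


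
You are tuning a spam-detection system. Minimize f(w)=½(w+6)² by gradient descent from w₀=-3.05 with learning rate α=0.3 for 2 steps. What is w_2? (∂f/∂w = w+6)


step 1: grad = -3.05+6 = 2.95; w = -3.05 - 0.3·(2.95) = -3.935
step 2: grad = -3.935+6 = 2.065; w = -3.935 - 0.3·(2.065) = -4.5545

-4.5545


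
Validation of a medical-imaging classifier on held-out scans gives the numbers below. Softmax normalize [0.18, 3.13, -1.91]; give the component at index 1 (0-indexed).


Exponentials: e^0.18=1.1972, e^3.13=22.874, e^-1.91=0.1481
Sum = 24.2193
Softmax = [0.0494, 0.9445, 0.0061]
p[1] = 22.874/24.2193 = 0.9445

0.9445


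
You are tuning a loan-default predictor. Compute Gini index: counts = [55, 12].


Probabilities: [55/67, 12/67] ≈ [0.8209, 0.1791]
Σpᵢ² = (3025 + 144)/67² = 3169/4489
Gini = 1 - Σpᵢ² = 1 - 3169/4489 = 0.2941

0.2941


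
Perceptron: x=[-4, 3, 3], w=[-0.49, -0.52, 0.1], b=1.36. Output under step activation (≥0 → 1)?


z = (-4)·(-0.49) + (3)·(-0.52) + (3)·(0.1) + 1.36
  = 2.06
step(z) = 1 (z≥0)

1


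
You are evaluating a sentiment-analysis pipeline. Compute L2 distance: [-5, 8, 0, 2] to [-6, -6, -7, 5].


d = √((-5+ 6)² + (8+ 6)² + (0+ 7)² + (2-5)²)
  = √(1 + 196 + 49 + 9)
  = √255 = 15.9687

15.9687


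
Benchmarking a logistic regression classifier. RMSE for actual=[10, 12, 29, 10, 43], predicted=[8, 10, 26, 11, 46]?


MSE = 27/5 = 5.4
RMSE = √(27/5) = 2.3238

2.3238


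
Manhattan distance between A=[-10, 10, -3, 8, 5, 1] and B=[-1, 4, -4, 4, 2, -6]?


d = |-10+ 1| + |10-4| + |-3+ 4| + |8-4| + |5-2| + |1+ 6|
  = 9 + 6 + 1 + 4 + 3 + 7
  = 30

30


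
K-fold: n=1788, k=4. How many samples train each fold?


Fold size = 1788/4 = 447
Training per fold = 1788 - 447 = 1341

1341


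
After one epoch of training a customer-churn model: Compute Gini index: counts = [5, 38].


Probabilities: [5/43, 38/43] ≈ [0.1163, 0.8837]
Σpᵢ² = (25 + 1444)/43² = 1469/1849
Gini = 1 - Σpᵢ² = 1 - 1469/1849 = 0.2055

0.2055


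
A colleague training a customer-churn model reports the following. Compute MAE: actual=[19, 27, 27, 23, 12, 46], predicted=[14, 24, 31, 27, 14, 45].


Absolute errors: |19-14|=5, |27-24|=3, |27-31|=4, |23-27|=4, |12-14|=2, |46-45|=1
Sum = 19
MAE = 19/6 = 19/6

19/6


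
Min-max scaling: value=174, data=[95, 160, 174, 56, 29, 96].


min=29, max=174
(174-29)/(174-29) = 145/145 = 1.0

1.0


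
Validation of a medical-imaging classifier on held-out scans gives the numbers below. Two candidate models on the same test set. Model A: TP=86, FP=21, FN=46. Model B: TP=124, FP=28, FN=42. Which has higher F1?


Model A: P=86/107=0.8037, R=86/132=0.6515, F1=2PR/(P+R)=2TP/(2TP+FP+FN)=172/239=0.7197
Model B: P=124/152=0.8158, R=124/166=0.747, F1=2PR/(P+R)=2TP/(2TP+FP+FN)=248/318=0.7799
0.7197 < 0.7799 → Model B

Model B


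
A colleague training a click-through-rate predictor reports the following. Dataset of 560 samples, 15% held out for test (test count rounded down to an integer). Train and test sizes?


Test = ⌊560·15/100⌋ = 84
Train = 560 - 84 = 476

Train: 476, Test: 84


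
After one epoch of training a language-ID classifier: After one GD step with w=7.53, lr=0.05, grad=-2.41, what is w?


w_new = w - α·∇
= 7.53 - 0.05·-2.41
= 7.53 + 0.1205
= 7.6505

7.6505


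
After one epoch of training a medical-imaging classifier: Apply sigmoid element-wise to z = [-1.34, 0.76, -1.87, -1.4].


σ(-1.34) = 1/(1+e^1.34) = 0.2075
σ(0.76) = 1/(1+e^-0.76) = 0.6814
σ(-1.87) = 1/(1+e^1.87) = 0.1335
σ(-1.4) = 1/(1+e^1.4) = 0.1978
result = [0.2075, 0.6814, 0.1335, 0.1978]

[0.2075, 0.6814, 0.1335, 0.1978]


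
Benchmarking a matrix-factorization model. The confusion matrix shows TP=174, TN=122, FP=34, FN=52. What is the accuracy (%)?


Accuracy = (TP+TN)/(TP+TN+FP+FN)
= (174+122)/(382)
= 296/382 = 77.49%

77.49%


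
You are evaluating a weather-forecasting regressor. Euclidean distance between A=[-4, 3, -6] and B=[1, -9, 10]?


d = √((-4-1)² + (3+ 9)² + (-6-10)²)
  = √(25 + 144 + 256)
  = √425 = 20.6155

20.6155


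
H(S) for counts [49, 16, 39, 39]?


Probabilities: [49/143, 16/143, 39/143, 39/143] ≈ [0.3427, 0.1119, 0.2727, 0.2727]
H = -((49/143)·log₂(49/143) + (16/143)·log₂(16/143) + (39/143)·log₂(39/143) + (39/143)·log₂(39/143))
  = 1.9055 bits

1.9055 bits


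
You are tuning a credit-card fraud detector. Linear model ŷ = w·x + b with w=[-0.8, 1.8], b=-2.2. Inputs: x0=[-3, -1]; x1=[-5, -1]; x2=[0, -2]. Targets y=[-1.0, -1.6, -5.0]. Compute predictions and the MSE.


ŷ0 = (-0.8)·(-3) + (1.8)·(-1) - 2.2 = -1.6
ŷ1 = (-0.8)·(-5) + (1.8)·(-1) - 2.2 = 0.0
ŷ2 = (-0.8)·(0) + (1.8)·(-2) - 2.2 = -5.8
errors² = [0.36, 2.56, 0.64]
MSE = 3.5600/3 = 1.1867

1.1867


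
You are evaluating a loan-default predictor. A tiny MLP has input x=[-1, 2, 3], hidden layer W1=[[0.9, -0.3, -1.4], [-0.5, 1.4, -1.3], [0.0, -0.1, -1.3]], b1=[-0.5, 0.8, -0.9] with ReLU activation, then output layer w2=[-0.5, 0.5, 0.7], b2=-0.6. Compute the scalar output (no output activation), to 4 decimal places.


z1[0] = (0.9)·(-1) + (-0.3)·(2) + (-1.4)·(3) - 0.5 = -6.2
z1[1] = (-0.5)·(-1) + (1.4)·(2) + (-1.3)·(3) + 0.8 = 0.2
z1[2] = (0.0)·(-1) + (-0.1)·(2) + (-1.3)·(3) - 0.9 = -5.0
h = ReLU(z1) = [0.0, 0.2, 0.0]
output = (-0.5)·(0.0) + (0.5)·(0.2) + (0.7)·(0.0) - 0.6 = -0.5

-0.5


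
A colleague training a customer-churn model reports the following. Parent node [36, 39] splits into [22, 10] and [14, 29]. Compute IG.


Parent = [36, 39], H_parent = 0.9988
H_left = 0.896 (n=32), H_right = 0.9103 (n=43)
H_children = (32/75)·0.896 + (43/75)·0.9103 = 0.9042
IG = 0.9988 - 0.9042 = 0.0946

0.0946


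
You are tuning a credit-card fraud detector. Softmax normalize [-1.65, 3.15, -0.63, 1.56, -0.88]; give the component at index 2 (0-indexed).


Exponentials: e^-1.65=0.192, e^3.15=23.3361, e^-0.63=0.5326, e^1.56=4.7588, e^-0.88=0.4148
Sum = 29.2343
Softmax = [0.0066, 0.7982, 0.0182, 0.1628, 0.0142]
p[2] = 0.5326/29.2343 = 0.0182

0.0182


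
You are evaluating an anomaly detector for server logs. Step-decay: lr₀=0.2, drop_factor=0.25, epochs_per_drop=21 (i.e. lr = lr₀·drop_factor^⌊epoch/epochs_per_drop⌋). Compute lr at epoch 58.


n_drops = ⌊58/21⌋ = 2
lr = 0.2·0.25^2 = 0.2·0.0625 = 0.0125

0.0125


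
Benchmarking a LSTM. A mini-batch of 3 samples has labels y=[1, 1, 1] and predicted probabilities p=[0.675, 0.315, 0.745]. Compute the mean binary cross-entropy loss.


L[0] = -ln(0.675) = 0.393
L[1] = -ln(0.315) = 1.1552
L[2] = -ln(0.745) = 0.2944
mean = (0.393 + 1.1552 + 0.2944)/3 = 0.6142

0.6142


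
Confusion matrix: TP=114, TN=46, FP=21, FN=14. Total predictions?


Total = TP + TN + FP + FN
= 114 + 46 + 21 + 14
= 195
(Predicted positive: 135, predicted negative: 60)

195


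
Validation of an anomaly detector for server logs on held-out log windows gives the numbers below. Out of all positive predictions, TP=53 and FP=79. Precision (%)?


Precision = TP/(TP+FP)
= 53/(53+79)
= 53/132 = 40.15%

40.15%


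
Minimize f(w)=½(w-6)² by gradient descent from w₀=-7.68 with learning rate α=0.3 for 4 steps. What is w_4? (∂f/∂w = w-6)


step 1: grad = -7.68-6 = -13.68; w = -7.68 - 0.3·(-13.68) = -3.576
step 2: grad = -3.576-6 = -9.576; w = -3.576 - 0.3·(-9.576) = -0.7032
step 3: grad = -0.7032-6 = -6.7032; w = -0.7032 - 0.3·(-6.7032) = 1.30776
step 4: grad = 1.30776-6 = -4.69224; w = 1.30776 - 0.3·(-4.69224) = 2.715432

2.715432


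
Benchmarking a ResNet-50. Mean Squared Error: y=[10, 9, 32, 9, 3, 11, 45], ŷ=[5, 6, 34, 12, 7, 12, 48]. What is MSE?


Squared errors: (10-5)²=25, (9-6)²=9, (32-34)²=4, (9-12)²=9, (3-7)²=16, (11-12)²=1, (45-48)²=9
Sum = 73
MSE = 73/7 = 73/7

73/7


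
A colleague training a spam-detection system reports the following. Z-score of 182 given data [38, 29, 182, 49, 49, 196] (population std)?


μ = 90.5, σ = 70.1017
z = (182 - 90.5)/70.1017 = 1.3052

1.3052


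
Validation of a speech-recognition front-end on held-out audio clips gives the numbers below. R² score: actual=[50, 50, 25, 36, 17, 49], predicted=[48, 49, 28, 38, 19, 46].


ȳ = 37.8333
SS_res = Σ(y-ŷ)² = 31
SS_tot = Σ(y-ȳ)² = 1022.83
R² = 1 - SS_res/SS_tot = 1 - 0.0303 = 0.9697

0.9697


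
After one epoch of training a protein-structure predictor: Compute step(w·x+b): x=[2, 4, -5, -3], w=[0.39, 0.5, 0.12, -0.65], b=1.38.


z = (2)·(0.39) + (4)·(0.5) + (-5)·(0.12) + (-3)·(-0.65) + 1.38
  = 5.51
step(z) = 1 (z≥0)

1


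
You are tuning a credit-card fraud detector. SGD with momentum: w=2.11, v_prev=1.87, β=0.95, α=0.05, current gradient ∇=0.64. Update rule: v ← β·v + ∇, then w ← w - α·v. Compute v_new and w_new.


v_new = 0.95·1.87 + 0.64 = 1.7765 + 0.64 = 2.4165
w_new = 2.11 - 0.05·2.4165 = 2.11 - 0.120825 = 1.989175

v_new=2.4165, w_new=1.989175


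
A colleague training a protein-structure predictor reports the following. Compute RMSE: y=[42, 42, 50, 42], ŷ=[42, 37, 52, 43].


MSE = 30/4 = 7.5
RMSE = √(30/4) = 2.7386

2.7386


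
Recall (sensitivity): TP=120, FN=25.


Recall = TP/(TP+FN)
= 120/(120+25)
= 120/145 = 82.76%

82.76%


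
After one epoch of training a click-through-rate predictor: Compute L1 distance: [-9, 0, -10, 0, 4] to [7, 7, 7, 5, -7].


d = |-9-7| + |0-7| + |-10-7| + |0-5| + |4+ 7|
  = 16 + 7 + 17 + 5 + 11
  = 56

56


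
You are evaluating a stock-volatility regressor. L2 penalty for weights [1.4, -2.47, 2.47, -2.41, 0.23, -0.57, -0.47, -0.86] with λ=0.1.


‖w‖₂² = (1.4)² + (-2.47)² + (2.47)² + (-2.41)² + (0.23)² + (-0.57)² + (-0.47)² + (-0.86)²
     = 1.96 + 6.1009 + 6.1009 + 5.8081 + 0.0529 + 0.3249 + 0.2209 + 0.7396
     = 21.3082
λ·‖w‖₂² = 0.1·21.3082 = 2.13082

2.13082


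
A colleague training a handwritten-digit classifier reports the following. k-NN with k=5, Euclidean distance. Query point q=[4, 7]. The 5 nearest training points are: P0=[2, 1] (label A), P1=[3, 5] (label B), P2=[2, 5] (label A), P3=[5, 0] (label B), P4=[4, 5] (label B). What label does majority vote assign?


d(q,P0) = 6.3246  (label A)
d(q,P1) = 2.2361  (label B)
d(q,P2) = 2.8284  (label A)
d(q,P3) = 7.0711  (label B)
d(q,P4) = 2.0  (label B)
Votes: A=2, B=3
Majority → B

B
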